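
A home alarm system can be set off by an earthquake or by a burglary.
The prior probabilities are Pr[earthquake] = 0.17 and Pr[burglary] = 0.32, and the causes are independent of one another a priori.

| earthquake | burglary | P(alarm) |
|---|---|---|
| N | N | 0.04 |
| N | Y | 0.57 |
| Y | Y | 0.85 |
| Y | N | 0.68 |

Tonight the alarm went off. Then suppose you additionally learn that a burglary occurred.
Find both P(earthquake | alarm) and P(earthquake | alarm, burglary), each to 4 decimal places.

Weight on earthquake=true, given the evidence: 0.078608 + 0.046240 = 0.124848
Denominator P(alarm): 0.04·0.83·0.68 + 0.57·0.83·0.32 + 0.68·0.17·0.68 + 0.85·0.17·0.32 = 0.298816
Posterior = 0.124848 / 0.298816 ≈ 0.4178

Now also conditioning on burglary=true:
P(alarm | burglary) = 0.57×0.83 + 0.85×0.17 = 0.473100 + 0.144500 = 0.617600
Of this, 0.144500 comes from 0.85×0.17 (the earthquake=true cases).
Hence the posterior is 0.144500/0.617600 ≈ 0.2340.

P(earthquake | alarm) ≈ 0.4178; P(earthquake | alarm, burglary) ≈ 0.2340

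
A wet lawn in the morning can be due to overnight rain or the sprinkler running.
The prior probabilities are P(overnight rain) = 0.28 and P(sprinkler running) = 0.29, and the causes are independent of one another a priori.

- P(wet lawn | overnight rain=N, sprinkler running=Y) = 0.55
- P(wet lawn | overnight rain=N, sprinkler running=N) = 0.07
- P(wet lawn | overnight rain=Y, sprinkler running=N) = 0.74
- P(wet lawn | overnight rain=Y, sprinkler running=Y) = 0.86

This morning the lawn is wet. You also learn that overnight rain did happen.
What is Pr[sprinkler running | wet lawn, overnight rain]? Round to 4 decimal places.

Pr[sprinkler running | wet lawn, overnight rain] ≈ 0.3219

Numerator (weight on configurations with sprinkler running): 0.86·0.29 = 0.249400
The normalizing constant is 0.74·0.71 + 0.86·0.29 = 0.774800
Posterior = 0.249400 / 0.774800 ≈ 0.3219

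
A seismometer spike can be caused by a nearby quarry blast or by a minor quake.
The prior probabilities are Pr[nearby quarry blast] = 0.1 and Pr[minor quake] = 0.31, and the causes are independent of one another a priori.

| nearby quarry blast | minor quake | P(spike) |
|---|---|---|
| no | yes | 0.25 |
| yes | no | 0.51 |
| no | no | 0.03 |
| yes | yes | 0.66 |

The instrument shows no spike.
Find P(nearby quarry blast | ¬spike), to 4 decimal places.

Sum P(¬spike|·) weighted by the priors over the 4 (nearby quarry blast, minor quake) configurations:
  P(¬spike) = 0.97×0.9×0.69 + 0.75×0.9×0.31 + 0.49×0.1×0.69 + 0.34×0.1×0.31
        = 0.602370 + 0.209250 + 0.033810 + 0.010540 = 0.855970
Configurations with nearby quarry blast contribute 0.044350, so
  P(nearby quarry blast | ¬spike) = 0.044350 / 0.855970 ≈ 0.0518

P(nearby quarry blast | ¬spike) ≈ 0.0518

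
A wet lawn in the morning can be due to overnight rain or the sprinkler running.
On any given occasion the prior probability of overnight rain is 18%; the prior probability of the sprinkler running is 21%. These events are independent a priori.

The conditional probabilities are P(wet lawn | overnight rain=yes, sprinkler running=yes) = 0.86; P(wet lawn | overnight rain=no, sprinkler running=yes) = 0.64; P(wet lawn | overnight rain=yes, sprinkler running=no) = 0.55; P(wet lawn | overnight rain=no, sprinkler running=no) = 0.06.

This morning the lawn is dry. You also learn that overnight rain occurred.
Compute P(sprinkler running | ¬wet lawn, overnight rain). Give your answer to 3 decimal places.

P(sprinkler running | ¬wet lawn, overnight rain) ≈ 0.076

P(¬wet lawn | overnight rain) = 0.45·0.79 + 0.14·0.21 = 0.355500 + 0.029400 = 0.384900
Restricting to configurations with sprinkler running present: 0.14·0.21 = 0.029400.
So P(sprinkler running | ¬wet lawn, overnight rain) = 0.029400/0.384900 ≈ 0.076.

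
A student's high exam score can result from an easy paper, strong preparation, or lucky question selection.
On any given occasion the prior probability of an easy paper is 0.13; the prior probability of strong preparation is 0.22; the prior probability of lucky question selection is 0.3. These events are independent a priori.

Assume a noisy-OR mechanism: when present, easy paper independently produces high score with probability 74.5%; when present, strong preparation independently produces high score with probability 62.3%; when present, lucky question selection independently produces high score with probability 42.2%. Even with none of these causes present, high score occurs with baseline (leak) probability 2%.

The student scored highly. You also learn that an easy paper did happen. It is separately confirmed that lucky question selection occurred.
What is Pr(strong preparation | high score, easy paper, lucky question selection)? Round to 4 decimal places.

Pr(strong preparation | high score, easy paper, lucky question selection) ≈ 0.2376

Under noisy-OR, P(high score | causes) = 1 − (1−0.02)·∏(1−qᵢ) over the active causes.
P(high score | easy paper, lucky question selection) = 0.855558*0.78 + 0.945545*0.22 = 0.667335 + 0.208020 = 0.875355
Restricting to configurations with strong preparation present: 0.945545*0.22 = 0.208020.
P(strong preparation | high score, easy paper, lucky question selection) = 0.208020 / 0.875355 ≈ 0.2376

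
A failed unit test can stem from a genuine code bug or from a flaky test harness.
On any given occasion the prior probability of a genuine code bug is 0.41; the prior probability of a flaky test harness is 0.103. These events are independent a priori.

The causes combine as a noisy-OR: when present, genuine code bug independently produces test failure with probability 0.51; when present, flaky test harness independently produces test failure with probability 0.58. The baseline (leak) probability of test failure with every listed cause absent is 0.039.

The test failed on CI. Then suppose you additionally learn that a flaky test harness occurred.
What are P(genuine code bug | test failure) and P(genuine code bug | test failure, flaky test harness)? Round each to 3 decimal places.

Under noisy-OR, P(test failure | causes) = 1 − (1−0.039)·∏(1−qᵢ) over the active causes.
P(test failure) = 0.039*0.59*0.897 + 0.59638*0.59*0.103 + 0.52911*0.41*0.897 + 0.802226*0.41*0.103 = 0.020640 + 0.036242 + 0.194591 + 0.033878 = 0.285351
Restricting to configurations with genuine code bug present: 0.194591 + 0.033878 = 0.228469.
So P(genuine code bug | test failure) = 0.228469/0.285351 ≈ 0.801.

Now also conditioning on flaky test harness=true:
Numerator (weight on configurations with genuine code bug): 0.802226×0.41 = 0.328913
The normalizing constant is 0.59638×0.59 + 0.802226×0.41 = 0.680777
P(genuine code bug | test failure, flaky test harness) = 0.328913/0.680777 ≈ 0.483
The drop from 0.801 to 0.483 is the explaining-away (discounting) effect.

P(genuine code bug | test failure) ≈ 0.801; P(genuine code bug | test failure, flaky test harness) ≈ 0.483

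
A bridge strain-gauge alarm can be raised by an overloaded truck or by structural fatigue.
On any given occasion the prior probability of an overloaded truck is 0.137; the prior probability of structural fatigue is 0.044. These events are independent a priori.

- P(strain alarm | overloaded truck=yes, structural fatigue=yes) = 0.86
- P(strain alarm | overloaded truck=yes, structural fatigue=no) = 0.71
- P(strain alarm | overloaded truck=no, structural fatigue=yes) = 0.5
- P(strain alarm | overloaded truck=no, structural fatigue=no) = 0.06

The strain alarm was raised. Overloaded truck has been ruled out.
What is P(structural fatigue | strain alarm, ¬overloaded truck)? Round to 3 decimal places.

Sum P(strain alarm|·) weighted by the priors over both values of structural fatigue:
  P(strain alarm | ¬overloaded truck) = 0.06×0.956 + 0.5×0.044
        = 0.057360 + 0.022000 = 0.079360
Keeping only the structural fatigue-present terms gives 0.022000, so
  P(structural fatigue | strain alarm, ¬overloaded truck) = 0.022000 / 0.079360 ≈ 0.277

P(structural fatigue | strain alarm, ¬overloaded truck) ≈ 0.277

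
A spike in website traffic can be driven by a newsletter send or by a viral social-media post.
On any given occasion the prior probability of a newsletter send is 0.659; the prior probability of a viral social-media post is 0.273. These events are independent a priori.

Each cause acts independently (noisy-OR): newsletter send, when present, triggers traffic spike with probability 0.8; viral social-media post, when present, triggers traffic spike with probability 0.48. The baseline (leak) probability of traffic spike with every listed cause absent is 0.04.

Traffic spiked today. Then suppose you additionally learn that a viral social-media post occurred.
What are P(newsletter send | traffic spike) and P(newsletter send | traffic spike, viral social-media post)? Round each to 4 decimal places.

P(newsletter send | traffic spike) ≈ 0.9066; P(newsletter send | traffic spike, viral social-media post) ≈ 0.7765

Under noisy-OR, P(traffic spike | causes) = 1 − (1−0.04)·∏(1−qᵢ) over the active causes.
Enumerate the 4 (newsletter send, viral social-media post) configurations and weight by the priors:
  P(traffic spike) = 0.04*0.341*0.727 + 0.5008*0.341*0.273 + 0.808*0.659*0.727 + 0.90016*0.659*0.273
        = 0.009916 + 0.046621 + 0.387107 + 0.161945 = 0.605589
Keeping only the newsletter send-present terms gives 0.549052, so
  P(newsletter send | traffic spike) = 0.549052 / 0.605589 ≈ 0.9066

Now condition on the additional information:
Numerator (weight on configurations with newsletter send): 0.90016*0.659 = 0.593205
Normalizer over all consistent configurations: 0.5008*0.341 + 0.90016*0.659 = 0.763978
Posterior = 0.593205 / 0.763978 ≈ 0.7765
Conditioning on viral social-media post lowers the posterior on newsletter send: the classic explaining-away effect in a common-effect structure.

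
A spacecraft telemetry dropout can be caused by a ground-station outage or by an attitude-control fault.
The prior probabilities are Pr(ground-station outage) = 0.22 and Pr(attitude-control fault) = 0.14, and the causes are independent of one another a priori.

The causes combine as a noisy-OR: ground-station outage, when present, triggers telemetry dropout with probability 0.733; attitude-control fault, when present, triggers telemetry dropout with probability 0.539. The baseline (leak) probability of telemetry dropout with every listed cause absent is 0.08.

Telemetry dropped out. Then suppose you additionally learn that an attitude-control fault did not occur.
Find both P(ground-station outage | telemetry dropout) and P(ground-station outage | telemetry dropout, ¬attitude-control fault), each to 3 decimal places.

P(ground-station outage | telemetry dropout) ≈ 0.593; P(ground-station outage | telemetry dropout, ¬attitude-control fault) ≈ 0.727

Under noisy-OR, P(telemetry dropout | causes) = 1 − (1−0.08)·∏(1−qᵢ) over the active causes.
P(telemetry dropout) = 0.08·0.78·0.86 + 0.57588·0.78·0.14 + 0.75436·0.22·0.86 + 0.88676·0.22·0.14 = 0.053664 + 0.062886 + 0.142725 + 0.027312 = 0.286587
The ground-station outage-present share is 0.142725 + 0.027312 = 0.170037.
Hence the posterior is 0.170037/0.286587 ≈ 0.593.

Now condition on the additional information:
P(telemetry dropout | ¬attitude-control fault) = 0.08×0.78 + 0.75436×0.22 = 0.062400 + 0.165959 = 0.228359
The ground-station outage-present share is 0.75436×0.22 = 0.165959.
Hence the posterior is 0.165959/0.228359 ≈ 0.727.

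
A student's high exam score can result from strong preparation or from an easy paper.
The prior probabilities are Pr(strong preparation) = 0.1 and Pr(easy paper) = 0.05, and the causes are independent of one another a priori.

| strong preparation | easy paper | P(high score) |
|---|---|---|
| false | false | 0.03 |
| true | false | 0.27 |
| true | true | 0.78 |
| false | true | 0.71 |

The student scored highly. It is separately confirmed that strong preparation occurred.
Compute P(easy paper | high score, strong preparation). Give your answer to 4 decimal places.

P(easy paper | high score, strong preparation) ≈ 0.1320

P(high score | strong preparation) = 0.27·0.95 + 0.78·0.05 = 0.256500 + 0.039000 = 0.295500
Restricting to configurations with easy paper present: 0.78·0.05 = 0.039000.
So P(easy paper | high score, strong preparation) = 0.039000/0.295500 ≈ 0.1320.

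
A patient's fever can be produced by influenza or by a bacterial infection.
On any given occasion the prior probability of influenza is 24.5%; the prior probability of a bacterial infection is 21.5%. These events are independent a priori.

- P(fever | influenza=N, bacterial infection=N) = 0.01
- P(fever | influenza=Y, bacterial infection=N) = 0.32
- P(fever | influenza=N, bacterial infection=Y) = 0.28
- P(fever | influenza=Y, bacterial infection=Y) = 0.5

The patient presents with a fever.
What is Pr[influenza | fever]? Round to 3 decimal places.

Pr[influenza | fever] ≈ 0.631

Weight on influenza=true, given the evidence: 0.061544 + 0.026337 = 0.087881
Denominator P(fever): 0.01·0.755·0.785 + 0.28·0.755·0.215 + 0.32·0.245·0.785 + 0.5·0.245·0.215 = 0.139259
Posterior = 0.087881 / 0.139259 ≈ 0.631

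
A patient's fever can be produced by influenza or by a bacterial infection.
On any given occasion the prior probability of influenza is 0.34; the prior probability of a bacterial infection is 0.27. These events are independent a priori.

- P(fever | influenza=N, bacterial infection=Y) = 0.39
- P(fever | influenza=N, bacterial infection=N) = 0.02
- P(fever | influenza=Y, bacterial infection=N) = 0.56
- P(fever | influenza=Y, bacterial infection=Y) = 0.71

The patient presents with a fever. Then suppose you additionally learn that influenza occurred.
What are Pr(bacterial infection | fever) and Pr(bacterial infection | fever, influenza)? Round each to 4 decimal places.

Pr(bacterial infection | fever) ≈ 0.4754; Pr(bacterial infection | fever, influenza) ≈ 0.3192

By total probability over the 4 (influenza, bacterial infection) configurations:
  P(fever) = 0.02×0.66×0.73 + 0.39×0.66×0.27 + 0.56×0.34×0.73 + 0.71×0.34×0.27
        = 0.009636 + 0.069498 + 0.138992 + 0.065178 = 0.283304
The terms with bacterial infection present sum to 0.134676, so
  P(bacterial infection | fever) = 0.134676 / 0.283304 ≈ 0.4754

With the extra evidence:
P(fever | influenza) = 0.56×0.73 + 0.71×0.27 = 0.408800 + 0.191700 = 0.600500
Restricting to configurations with bacterial infection present: 0.71×0.27 = 0.191700.
So P(bacterial infection | fever, influenza) = 0.191700/0.600500 ≈ 0.3192.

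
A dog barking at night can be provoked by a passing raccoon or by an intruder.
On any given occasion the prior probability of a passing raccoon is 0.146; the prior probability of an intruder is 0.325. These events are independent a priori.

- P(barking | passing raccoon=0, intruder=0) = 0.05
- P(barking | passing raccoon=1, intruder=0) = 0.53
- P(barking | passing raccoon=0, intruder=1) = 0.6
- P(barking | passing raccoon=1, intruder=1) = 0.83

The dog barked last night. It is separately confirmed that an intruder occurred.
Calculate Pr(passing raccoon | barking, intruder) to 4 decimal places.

Pr(passing raccoon | barking, intruder) ≈ 0.1913

Sum P(barking|·) weighted by the priors over both values of passing raccoon:
  P(barking | intruder) = 0.6·0.854 + 0.83·0.146
        = 0.512400 + 0.121180 = 0.633580
Keeping only the passing raccoon-present terms gives 0.121180, so
  P(passing raccoon | barking, intruder) = 0.121180 / 0.633580 ≈ 0.1913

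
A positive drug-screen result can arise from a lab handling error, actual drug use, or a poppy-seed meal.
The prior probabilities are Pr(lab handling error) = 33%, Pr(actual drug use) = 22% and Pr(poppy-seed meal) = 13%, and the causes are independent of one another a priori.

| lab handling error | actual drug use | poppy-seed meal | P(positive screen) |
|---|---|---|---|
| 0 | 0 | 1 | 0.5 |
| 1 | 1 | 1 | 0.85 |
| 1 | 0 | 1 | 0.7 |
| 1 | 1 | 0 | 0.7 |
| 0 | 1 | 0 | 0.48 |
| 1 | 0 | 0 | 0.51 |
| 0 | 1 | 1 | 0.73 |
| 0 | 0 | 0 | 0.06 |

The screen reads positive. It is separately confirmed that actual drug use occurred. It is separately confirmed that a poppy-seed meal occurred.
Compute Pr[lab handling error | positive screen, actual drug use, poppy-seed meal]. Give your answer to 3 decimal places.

Enumerate both values of lab handling error and weight by the priors:
  P(positive screen | actual drug use, poppy-seed meal) = 0.73×0.67 + 0.85×0.33
        = 0.489100 + 0.280500 = 0.769600
Keeping only the lab handling error-present terms gives 0.280500, so
  P(lab handling error | positive screen, actual drug use, poppy-seed meal) = 0.280500 / 0.769600 ≈ 0.364

Pr[lab handling error | positive screen, actual drug use, poppy-seed meal] ≈ 0.364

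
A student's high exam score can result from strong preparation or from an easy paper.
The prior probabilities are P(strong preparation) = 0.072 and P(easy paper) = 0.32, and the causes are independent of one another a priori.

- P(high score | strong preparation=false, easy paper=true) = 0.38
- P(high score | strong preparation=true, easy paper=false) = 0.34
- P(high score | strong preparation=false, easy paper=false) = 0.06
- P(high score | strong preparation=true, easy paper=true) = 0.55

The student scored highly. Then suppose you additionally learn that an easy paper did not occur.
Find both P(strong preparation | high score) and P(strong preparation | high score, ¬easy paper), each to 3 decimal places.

P(strong preparation | high score) ≈ 0.163; P(strong preparation | high score, ¬easy paper) ≈ 0.305

By total probability over the 4 (strong preparation, easy paper) configurations:
  P(high score) = 0.06×0.928×0.68 + 0.38×0.928×0.32 + 0.34×0.072×0.68 + 0.55×0.072×0.32
        = 0.037862 + 0.112845 + 0.016646 + 0.012672 = 0.180025
The terms with strong preparation present sum to 0.029318, so
  P(strong preparation | high score) = 0.029318 / 0.180025 ≈ 0.163

Now condition on the additional information:
Enumerate both values of strong preparation and weight by the priors:
  P(high score | ¬easy paper) = 0.06*0.928 + 0.34*0.072
        = 0.055680 + 0.024480 = 0.080160
Configurations with strong preparation contribute 0.024480, so
  P(strong preparation | high score, ¬easy paper) = 0.024480 / 0.080160 ≈ 0.305
Ruling out easy paper raises the posterior on strong preparation — the flip side of explaining away.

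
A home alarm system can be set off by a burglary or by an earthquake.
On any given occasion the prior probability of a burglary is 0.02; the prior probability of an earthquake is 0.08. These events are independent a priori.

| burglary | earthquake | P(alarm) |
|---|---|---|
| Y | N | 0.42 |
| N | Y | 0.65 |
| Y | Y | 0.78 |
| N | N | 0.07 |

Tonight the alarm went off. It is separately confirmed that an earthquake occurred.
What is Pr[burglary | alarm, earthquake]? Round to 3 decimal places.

Pr[burglary | alarm, earthquake] ≈ 0.024

P(alarm | earthquake) = 0.65·0.98 + 0.78·0.02 = 0.637000 + 0.015600 = 0.652600
The burglary-present share is 0.78·0.02 = 0.015600.
So P(burglary | alarm, earthquake) = 0.015600/0.652600 ≈ 0.024.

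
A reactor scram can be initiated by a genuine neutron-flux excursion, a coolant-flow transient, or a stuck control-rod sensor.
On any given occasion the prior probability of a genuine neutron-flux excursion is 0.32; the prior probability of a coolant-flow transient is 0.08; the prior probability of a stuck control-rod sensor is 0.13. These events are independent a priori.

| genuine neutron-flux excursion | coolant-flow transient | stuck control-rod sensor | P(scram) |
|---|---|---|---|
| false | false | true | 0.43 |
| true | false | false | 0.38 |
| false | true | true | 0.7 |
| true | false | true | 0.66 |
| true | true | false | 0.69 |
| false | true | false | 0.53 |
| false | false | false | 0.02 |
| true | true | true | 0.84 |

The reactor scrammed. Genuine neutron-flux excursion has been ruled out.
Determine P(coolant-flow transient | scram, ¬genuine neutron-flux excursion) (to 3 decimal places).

P(coolant-flow transient | scram, ¬genuine neutron-flux excursion) ≈ 0.396

P(scram | ¬genuine neutron-flux excursion) = 0.02·0.92·0.87 + 0.43·0.92·0.13 + 0.53·0.08·0.87 + 0.7·0.08·0.13 = 0.016008 + 0.051428 + 0.036888 + 0.007280 = 0.111604
Of this, 0.044168 comes from 0.036888 + 0.007280 (the coolant-flow transient=true cases).
So P(coolant-flow transient | scram, ¬genuine neutron-flux excursion) = 0.044168/0.111604 ≈ 0.396.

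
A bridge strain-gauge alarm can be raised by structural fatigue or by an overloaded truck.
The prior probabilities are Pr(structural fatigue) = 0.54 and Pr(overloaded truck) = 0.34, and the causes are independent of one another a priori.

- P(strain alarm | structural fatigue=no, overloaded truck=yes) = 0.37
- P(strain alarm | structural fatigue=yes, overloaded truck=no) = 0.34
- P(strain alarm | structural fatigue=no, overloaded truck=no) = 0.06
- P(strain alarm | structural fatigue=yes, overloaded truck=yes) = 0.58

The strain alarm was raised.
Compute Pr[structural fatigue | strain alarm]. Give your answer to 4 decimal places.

Pr[structural fatigue | strain alarm] ≈ 0.7495

Numerator (weight on configurations with structural fatigue): 0.121176 + 0.106488 = 0.227664
Denominator P(strain alarm): 0.06*0.46*0.66 + 0.37*0.46*0.34 + 0.34*0.54*0.66 + 0.58*0.54*0.34 = 0.303748
Posterior = 0.227664 / 0.303748 ≈ 0.7495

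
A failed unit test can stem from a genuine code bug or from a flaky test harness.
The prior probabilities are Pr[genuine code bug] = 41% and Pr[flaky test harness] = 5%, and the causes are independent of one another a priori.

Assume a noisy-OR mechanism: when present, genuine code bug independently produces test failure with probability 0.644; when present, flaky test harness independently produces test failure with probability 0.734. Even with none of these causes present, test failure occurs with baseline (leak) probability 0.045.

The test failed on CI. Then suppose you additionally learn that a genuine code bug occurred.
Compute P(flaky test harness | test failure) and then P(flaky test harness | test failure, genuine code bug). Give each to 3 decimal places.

P(flaky test harness | test failure) ≈ 0.126; P(flaky test harness | test failure, genuine code bug) ≈ 0.068

Under noisy-OR, P(test failure | causes) = 1 − (1−0.045)·∏(1−qᵢ) over the active causes.
For the numerator, keep only flaky test harness=true terms: 0.022006 + 0.018646 = 0.040652
The normalizing constant is 0.045·0.59·0.95 + 0.74597·0.59·0.05 + 0.66002·0.41·0.95 + 0.909565·0.41·0.05 = 0.322952
P(flaky test harness | test failure) = 0.040652/0.322952 ≈ 0.126

With the extra evidence:
Numerator (weight on configurations with flaky test harness): 0.909565·0.05 = 0.045478
Denominator P(test failure | genuine code bug): 0.66002·0.95 + 0.909565·0.05 = 0.672497
P(flaky test harness | test failure, genuine code bug) = 0.045478/0.672497 ≈ 0.068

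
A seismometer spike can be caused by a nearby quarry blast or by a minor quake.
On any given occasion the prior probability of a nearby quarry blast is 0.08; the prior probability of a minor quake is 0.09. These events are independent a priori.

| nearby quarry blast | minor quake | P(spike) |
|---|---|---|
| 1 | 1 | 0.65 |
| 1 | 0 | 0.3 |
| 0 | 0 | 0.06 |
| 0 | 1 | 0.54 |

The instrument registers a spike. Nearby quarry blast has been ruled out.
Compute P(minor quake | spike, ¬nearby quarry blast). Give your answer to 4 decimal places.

P(minor quake | spike, ¬nearby quarry blast) ≈ 0.4709

P(spike | ¬nearby quarry blast) = 0.06×0.91 + 0.54×0.09 = 0.054600 + 0.048600 = 0.103200
Restricting to configurations with minor quake present: 0.54×0.09 = 0.048600.
P(minor quake | spike, ¬nearby quarry blast) = 0.048600 / 0.103200 ≈ 0.4709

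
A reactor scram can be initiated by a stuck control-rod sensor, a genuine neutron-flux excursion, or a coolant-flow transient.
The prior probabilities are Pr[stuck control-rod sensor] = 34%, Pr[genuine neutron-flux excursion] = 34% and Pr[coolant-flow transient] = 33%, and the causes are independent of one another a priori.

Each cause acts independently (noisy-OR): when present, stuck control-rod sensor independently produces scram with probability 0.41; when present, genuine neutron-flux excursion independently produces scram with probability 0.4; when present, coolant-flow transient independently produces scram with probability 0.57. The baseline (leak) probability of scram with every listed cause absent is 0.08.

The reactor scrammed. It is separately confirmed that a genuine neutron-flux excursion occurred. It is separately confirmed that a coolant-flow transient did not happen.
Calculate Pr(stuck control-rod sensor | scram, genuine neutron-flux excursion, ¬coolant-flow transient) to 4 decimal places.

Pr(stuck control-rod sensor | scram, genuine neutron-flux excursion, ¬coolant-flow transient) ≈ 0.4367

Under noisy-OR, P(scram | causes) = 1 − (1−0.08)·∏(1−qᵢ) over the active causes.
By total probability over both values of stuck control-rod sensor:
  P(scram | genuine neutron-flux excursion, ¬coolant-flow transient) = 0.448·0.66 + 0.67432·0.34
        = 0.295680 + 0.229269 = 0.524949
Keeping only the stuck control-rod sensor-present terms gives 0.229269, so
  P(stuck control-rod sensor | scram, genuine neutron-flux excursion, ¬coolant-flow transient) = 0.229269 / 0.524949 ≈ 0.4367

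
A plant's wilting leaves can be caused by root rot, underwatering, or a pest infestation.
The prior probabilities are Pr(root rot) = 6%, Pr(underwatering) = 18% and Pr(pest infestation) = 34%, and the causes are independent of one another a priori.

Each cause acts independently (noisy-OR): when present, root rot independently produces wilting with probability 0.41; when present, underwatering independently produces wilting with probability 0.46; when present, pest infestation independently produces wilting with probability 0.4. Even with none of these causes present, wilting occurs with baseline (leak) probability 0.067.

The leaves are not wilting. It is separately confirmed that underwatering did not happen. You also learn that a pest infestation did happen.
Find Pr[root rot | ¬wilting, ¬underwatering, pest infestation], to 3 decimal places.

Pr[root rot | ¬wilting, ¬underwatering, pest infestation] ≈ 0.036

Under noisy-OR, P(wilting | causes) = 1 − (1−0.067)·∏(1−qᵢ) over the active causes.
P(¬wilting | ¬underwatering, pest infestation) = 0.5598×0.94 + 0.330282×0.06 = 0.526212 + 0.019817 = 0.546029
Of this, 0.019817 comes from 0.330282×0.06 (the root rot=true cases).
So P(root rot | ¬wilting, ¬underwatering, pest infestation) = 0.019817/0.546029 ≈ 0.036.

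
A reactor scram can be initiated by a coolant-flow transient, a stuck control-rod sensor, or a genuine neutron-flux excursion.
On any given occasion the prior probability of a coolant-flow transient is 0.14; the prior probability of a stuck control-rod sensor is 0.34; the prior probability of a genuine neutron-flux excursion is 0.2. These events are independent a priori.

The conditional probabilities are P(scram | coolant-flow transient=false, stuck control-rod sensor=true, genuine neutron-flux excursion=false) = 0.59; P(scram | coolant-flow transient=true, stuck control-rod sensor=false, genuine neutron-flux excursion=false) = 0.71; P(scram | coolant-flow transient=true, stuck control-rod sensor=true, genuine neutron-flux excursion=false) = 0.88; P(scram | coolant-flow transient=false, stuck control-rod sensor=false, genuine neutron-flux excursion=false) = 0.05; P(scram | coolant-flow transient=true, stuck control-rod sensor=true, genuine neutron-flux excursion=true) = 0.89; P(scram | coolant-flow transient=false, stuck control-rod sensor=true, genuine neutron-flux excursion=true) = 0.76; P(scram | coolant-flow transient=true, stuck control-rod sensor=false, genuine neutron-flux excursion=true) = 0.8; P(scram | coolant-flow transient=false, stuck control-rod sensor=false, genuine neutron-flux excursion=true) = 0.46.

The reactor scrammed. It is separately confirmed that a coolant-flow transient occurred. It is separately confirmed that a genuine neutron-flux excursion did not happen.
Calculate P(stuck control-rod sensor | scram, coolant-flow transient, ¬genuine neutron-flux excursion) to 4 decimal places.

P(scram | coolant-flow transient, ¬genuine neutron-flux excursion) = 0.71×0.66 + 0.88×0.34 = 0.468600 + 0.299200 = 0.767800
The stuck control-rod sensor-present share is 0.88×0.34 = 0.299200.
Hence the posterior is 0.299200/0.767800 ≈ 0.3897.

P(stuck control-rod sensor | scram, coolant-flow transient, ¬genuine neutron-flux excursion) ≈ 0.3897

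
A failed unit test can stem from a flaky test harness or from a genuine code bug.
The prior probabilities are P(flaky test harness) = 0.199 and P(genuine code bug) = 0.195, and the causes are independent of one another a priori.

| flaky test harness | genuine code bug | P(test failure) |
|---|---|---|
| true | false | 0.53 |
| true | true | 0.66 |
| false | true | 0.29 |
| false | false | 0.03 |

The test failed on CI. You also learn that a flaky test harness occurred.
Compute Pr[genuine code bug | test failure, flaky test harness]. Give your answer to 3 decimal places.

Pr[genuine code bug | test failure, flaky test harness] ≈ 0.232

By total probability over both values of genuine code bug:
  P(test failure | flaky test harness) = 0.53*0.805 + 0.66*0.195
        = 0.426650 + 0.128700 = 0.555350
Configurations with genuine code bug contribute 0.128700, so
  P(genuine code bug | test failure, flaky test harness) = 0.128700 / 0.555350 ≈ 0.232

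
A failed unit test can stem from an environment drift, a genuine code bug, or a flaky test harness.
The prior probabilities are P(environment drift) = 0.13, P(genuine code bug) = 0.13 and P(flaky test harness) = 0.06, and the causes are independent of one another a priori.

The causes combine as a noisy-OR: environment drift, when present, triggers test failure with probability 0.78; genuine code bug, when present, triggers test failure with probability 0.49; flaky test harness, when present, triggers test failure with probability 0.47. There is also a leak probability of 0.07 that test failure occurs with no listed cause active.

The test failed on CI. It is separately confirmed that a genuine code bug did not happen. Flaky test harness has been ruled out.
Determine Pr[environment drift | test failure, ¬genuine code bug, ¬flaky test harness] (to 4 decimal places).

Pr[environment drift | test failure, ¬genuine code bug, ¬flaky test harness] ≈ 0.6293

Under noisy-OR, P(test failure | causes) = 1 − (1−0.07)·∏(1−qᵢ) over the active causes.
By total probability over both values of environment drift:
  P(test failure | ¬genuine code bug, ¬flaky test harness) = 0.07·0.87 + 0.7954·0.13
        = 0.060900 + 0.103402 = 0.164302
Keeping only the environment drift-present terms gives 0.103402, so
  P(environment drift | test failure, ¬genuine code bug, ¬flaky test harness) = 0.103402 / 0.164302 ≈ 0.6293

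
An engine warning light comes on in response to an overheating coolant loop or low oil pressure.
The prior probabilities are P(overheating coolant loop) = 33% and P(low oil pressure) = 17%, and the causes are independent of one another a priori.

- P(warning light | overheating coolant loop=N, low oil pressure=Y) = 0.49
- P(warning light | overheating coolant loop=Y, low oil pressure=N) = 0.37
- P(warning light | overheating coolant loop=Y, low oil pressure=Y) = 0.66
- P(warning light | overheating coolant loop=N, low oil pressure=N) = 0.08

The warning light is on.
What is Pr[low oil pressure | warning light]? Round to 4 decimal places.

For the numerator, keep only low oil pressure=true terms: 0.055811 + 0.037026 = 0.092837
The normalizing constant is 0.08*0.67*0.83 + 0.49*0.67*0.17 + 0.37*0.33*0.83 + 0.66*0.33*0.17 = 0.238668
P(low oil pressure | warning light) = 0.092837/0.238668 ≈ 0.3890

Pr[low oil pressure | warning light] ≈ 0.3890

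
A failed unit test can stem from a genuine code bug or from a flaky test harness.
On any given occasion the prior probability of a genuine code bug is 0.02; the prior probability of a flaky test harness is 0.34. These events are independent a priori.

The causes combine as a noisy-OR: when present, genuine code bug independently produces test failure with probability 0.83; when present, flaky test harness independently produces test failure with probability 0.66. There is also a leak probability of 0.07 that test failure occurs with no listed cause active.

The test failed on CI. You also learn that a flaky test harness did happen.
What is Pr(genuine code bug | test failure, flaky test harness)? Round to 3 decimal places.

Pr(genuine code bug | test failure, flaky test harness) ≈ 0.027

Under noisy-OR, P(test failure | causes) = 1 − (1−0.07)·∏(1−qᵢ) over the active causes.
For the numerator, keep only genuine code bug=true terms: 0.946246×0.02 = 0.018925
The normalizing constant is 0.6838×0.98 + 0.946246×0.02 = 0.689049
Posterior = 0.018925 / 0.689049 ≈ 0.027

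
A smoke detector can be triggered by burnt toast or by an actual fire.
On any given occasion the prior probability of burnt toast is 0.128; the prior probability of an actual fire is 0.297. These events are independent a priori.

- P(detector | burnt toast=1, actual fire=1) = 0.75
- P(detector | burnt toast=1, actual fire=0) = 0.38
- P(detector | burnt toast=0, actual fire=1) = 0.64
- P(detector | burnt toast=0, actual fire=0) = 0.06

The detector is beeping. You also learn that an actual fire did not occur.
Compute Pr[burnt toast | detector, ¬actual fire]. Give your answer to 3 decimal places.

For the numerator, keep only burnt toast=true terms: 0.38·0.128 = 0.048640
Denominator P(detector | ¬actual fire): 0.06·0.872 + 0.38·0.128 = 0.100960
P(burnt toast | detector, ¬actual fire) = 0.048640/0.100960 ≈ 0.482

Pr[burnt toast | detector, ¬actual fire] ≈ 0.482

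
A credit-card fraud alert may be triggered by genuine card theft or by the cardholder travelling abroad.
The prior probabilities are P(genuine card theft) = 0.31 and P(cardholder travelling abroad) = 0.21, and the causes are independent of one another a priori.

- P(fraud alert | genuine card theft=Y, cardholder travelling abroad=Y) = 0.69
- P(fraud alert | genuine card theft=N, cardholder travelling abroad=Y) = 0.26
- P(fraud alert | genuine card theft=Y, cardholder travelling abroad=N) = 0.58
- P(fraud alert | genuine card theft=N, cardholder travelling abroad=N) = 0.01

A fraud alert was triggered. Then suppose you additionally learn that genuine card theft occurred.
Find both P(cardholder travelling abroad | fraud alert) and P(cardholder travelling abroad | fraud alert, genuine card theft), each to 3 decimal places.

P(cardholder travelling abroad | fraud alert) ≈ 0.359; P(cardholder travelling abroad | fraud alert, genuine card theft) ≈ 0.240

P(fraud alert) = 0.01×0.69×0.79 + 0.26×0.69×0.21 + 0.58×0.31×0.79 + 0.69×0.31×0.21 = 0.005451 + 0.037674 + 0.142042 + 0.044919 = 0.230086
Of this, 0.082593 comes from 0.037674 + 0.044919 (the cardholder travelling abroad=true cases).
P(cardholder travelling abroad | fraud alert) = 0.082593 / 0.230086 ≈ 0.359

Now condition on the additional information:
Numerator (weight on configurations with cardholder travelling abroad): 0.69·0.21 = 0.144900
Denominator P(fraud alert | genuine card theft): 0.58·0.79 + 0.69·0.21 = 0.603100
Posterior = 0.144900 / 0.603100 ≈ 0.240
This is intercausal reasoning (explaining away): once genuine card theft accounts for the fraud alert, cardholder travelling abroad becomes less likely.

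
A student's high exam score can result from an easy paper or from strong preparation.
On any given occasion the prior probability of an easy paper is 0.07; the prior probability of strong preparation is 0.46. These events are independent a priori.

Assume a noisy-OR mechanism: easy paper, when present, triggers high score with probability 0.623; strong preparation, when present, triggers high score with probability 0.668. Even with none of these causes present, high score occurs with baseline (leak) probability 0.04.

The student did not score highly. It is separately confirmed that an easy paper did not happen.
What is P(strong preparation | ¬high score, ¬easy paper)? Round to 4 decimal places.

Under noisy-OR, P(high score | causes) = 1 − (1−0.04)·∏(1−qᵢ) over the active causes.
By total probability over both values of strong preparation:
  P(¬high score | ¬easy paper) = 0.96·0.54 + 0.31872·0.46
        = 0.518400 + 0.146611 = 0.665011
Keeping only the strong preparation-present terms gives 0.146611, so
  P(strong preparation | ¬high score, ¬easy paper) = 0.146611 / 0.665011 ≈ 0.2205

P(strong preparation | ¬high score, ¬easy paper) ≈ 0.2205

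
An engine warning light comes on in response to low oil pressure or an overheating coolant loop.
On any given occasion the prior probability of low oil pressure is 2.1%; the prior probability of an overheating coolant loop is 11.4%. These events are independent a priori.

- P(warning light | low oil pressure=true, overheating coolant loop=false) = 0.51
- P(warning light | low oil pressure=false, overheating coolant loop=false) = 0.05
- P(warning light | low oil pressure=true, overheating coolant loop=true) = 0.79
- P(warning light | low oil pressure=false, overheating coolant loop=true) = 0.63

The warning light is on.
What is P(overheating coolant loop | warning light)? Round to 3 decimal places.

P(overheating coolant loop | warning light) ≈ 0.577

Numerator (weight on configurations with overheating coolant loop): 0.070312 + 0.001891 = 0.072203
The normalizing constant is 0.05·0.979·0.886 + 0.63·0.979·0.114 + 0.51·0.021·0.886 + 0.79·0.021·0.114 = 0.125062
P(overheating coolant loop | warning light) = 0.072203/0.125062 ≈ 0.577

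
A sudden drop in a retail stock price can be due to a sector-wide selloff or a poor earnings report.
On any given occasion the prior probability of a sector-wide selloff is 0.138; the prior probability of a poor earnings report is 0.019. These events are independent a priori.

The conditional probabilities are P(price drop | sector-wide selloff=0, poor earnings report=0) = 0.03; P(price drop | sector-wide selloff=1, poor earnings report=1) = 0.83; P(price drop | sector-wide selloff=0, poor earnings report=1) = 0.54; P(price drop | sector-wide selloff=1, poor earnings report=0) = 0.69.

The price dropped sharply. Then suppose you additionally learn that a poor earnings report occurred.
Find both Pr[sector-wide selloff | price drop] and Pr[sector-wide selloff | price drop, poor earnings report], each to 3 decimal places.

For the numerator, keep only sector-wide selloff=true terms: 0.093411 + 0.002176 = 0.095587
Normalizer over all consistent configurations: 0.03×0.862×0.981 + 0.54×0.862×0.019 + 0.69×0.138×0.981 + 0.83×0.138×0.019 = 0.129800
Posterior = 0.095587 / 0.129800 ≈ 0.736

Now condition on the additional information:
For the numerator, keep only sector-wide selloff=true terms: 0.83·0.138 = 0.114540
Normalizer over all consistent configurations: 0.54·0.862 + 0.83·0.138 = 0.580020
P(sector-wide selloff | price drop, poor earnings report) = 0.114540/0.580020 ≈ 0.197

Pr[sector-wide selloff | price drop] ≈ 0.736; Pr[sector-wide selloff | price drop, poor earnings report] ≈ 0.197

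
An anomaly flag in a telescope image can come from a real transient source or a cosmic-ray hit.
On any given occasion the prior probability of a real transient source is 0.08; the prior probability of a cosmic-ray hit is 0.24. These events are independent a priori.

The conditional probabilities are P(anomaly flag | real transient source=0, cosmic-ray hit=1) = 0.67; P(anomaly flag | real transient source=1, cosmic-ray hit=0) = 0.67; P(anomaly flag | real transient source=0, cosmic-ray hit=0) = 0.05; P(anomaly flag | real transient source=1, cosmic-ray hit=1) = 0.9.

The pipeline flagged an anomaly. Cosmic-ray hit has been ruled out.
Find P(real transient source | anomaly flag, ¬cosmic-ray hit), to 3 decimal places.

P(real transient source | anomaly flag, ¬cosmic-ray hit) ≈ 0.538

P(anomaly flag | ¬cosmic-ray hit) = 0.05*0.92 + 0.67*0.08 = 0.046000 + 0.053600 = 0.099600
The real transient source-present share is 0.67*0.08 = 0.053600.
Hence the posterior is 0.053600/0.099600 ≈ 0.538.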